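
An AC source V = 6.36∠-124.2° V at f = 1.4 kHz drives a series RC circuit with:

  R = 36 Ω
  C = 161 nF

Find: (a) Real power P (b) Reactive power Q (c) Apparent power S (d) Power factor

Step 1 — Angular frequency: ω = 2π·f = 2π·1400 = 8796 rad/s.
Step 2 — Component impedances:
  R: Z = R = 36 Ω
  C: Z = 1/(jωC) = -j/(ω·C) = 0 - j706.1 Ω
Step 3 — Series combination: Z_total = R + C = 36 - j706.1 Ω = 707∠-87.1° Ω.
Step 4 — Source phasor: V = 6.36∠-124.2° V = -3.575 - j5.26 V.
Step 5 — Current: I = V / Z = 0.007173 - j0.005429 A = 0.008996∠-37.1° A.
Step 6 — Complex power: S = V·I* = 0.002913 - j0.05714 VA.
Step 7 — Real power: P = Re(S) = 0.002913 W.
Step 8 — Reactive power: Q = Im(S) = -0.05714 VAR.
Step 9 — Apparent power: |S| = 0.05721 VA.
Step 10 — Power factor: PF = P/|S| = 0.05092 (leading).

(a) P = 0.002913 W  (b) Q = -0.05714 VAR  (c) S = 0.05721 VA  (d) PF = 0.05092 (leading)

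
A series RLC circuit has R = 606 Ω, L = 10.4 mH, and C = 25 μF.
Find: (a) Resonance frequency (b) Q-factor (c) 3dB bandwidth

Step 1 — Resonance: ω₀ = 1/√(LC) = 1/√(0.0104·2.5e-05) = 1961 rad/s.
Step 2 — f₀ = ω₀/(2π) = 312.1 Hz.
Step 3 — Series Q: Q = ω₀L/R = 1961·0.0104/606 = 0.03366.
Step 4 — Bandwidth: Δω = ω₀/Q = 5.827e+04 rad/s; BW = Δω/(2π) = 9274 Hz.

(a) f₀ = 312.1 Hz  (b) Q = 0.03366  (c) BW = 9274 Hz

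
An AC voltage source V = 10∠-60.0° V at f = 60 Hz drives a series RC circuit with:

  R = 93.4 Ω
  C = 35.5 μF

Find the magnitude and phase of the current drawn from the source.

Step 1 — Angular frequency: ω = 2π·f = 2π·60 = 377 rad/s.
Step 2 — Component impedances:
  R: Z = R = 93.4 Ω
  C: Z = 1/(jωC) = -j/(ω·C) = 0 - j74.72 Ω
Step 3 — Series combination: Z_total = R + C = 93.4 - j74.72 Ω = 119.6∠-38.7° Ω.
Step 4 — Source phasor: V = 10∠-60.0° V = 5 - j8.66 V.
Step 5 — Ohm's law: I = V / Z_total = (5 - j8.66) / (93.4 - j74.72) = 0.07787 - j0.03042 A.
Step 6 — Convert to polar: |I| = 0.0836 A, ∠I = -21.3°.

I = 0.0836∠-21.3° A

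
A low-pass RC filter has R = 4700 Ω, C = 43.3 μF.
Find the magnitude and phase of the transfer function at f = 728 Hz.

Step 1 — Angular frequency: ω = 2π·728 = 4574 rad/s.
Step 2 — Transfer function: H(jω) = 1/(1 + jωRC).
Step 3 — Denominator: 1 + jωRC = 1 + j·4574·4700·4.33e-05 = 1 + j930.9.
Step 4 — H = 1.154e-06 - j0.001074.
Step 5 — Magnitude: |H| = 0.001074 (-59.4 dB); phase: φ = -89.9°.

|H| = 0.001074 (-59.4 dB), φ = -89.9°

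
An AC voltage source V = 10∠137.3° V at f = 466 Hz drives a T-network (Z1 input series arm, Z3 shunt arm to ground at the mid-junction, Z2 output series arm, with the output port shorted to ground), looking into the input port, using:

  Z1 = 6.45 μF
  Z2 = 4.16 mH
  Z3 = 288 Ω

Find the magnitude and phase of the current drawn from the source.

Step 1 — Angular frequency: ω = 2π·f = 2π·466 = 2928 rad/s.
Step 2 — Component impedances:
  Z1: Z = 1/(jωC) = -j/(ω·C) = 0 - j52.95 Ω
  Z2: Z = jωL = j·2928·0.00416 = 0 + j12.18 Ω
  Z3: Z = R = 288 Ω
Step 3 — With the output port shorted to ground, the output series arm Z2 runs from the junction to ground; the shunt arm Z3 also runs from the junction to ground. They appear in parallel: Z3 || Z2 = 0.5142 + j12.16 Ω.
Step 4 — Series with input arm Z1: Z_in = Z1 + (Z3 || Z2) = 0.5142 - j40.79 Ω = 40.8∠-89.3° Ω.
Step 5 — Source phasor: V = 10∠137.3° V = -7.349 + j6.782 V.
Step 6 — Ohm's law: I = V / Z_total = (-7.349 + j6.782) / (0.5142 - j40.79) = -0.1685 - j0.178 A.
Step 7 — Convert to polar: |I| = 0.2451 A, ∠I = -133.4°.

I = 0.2451∠-133.4° A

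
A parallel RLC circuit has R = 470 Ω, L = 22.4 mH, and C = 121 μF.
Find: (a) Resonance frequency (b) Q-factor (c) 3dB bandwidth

Step 1 — Resonance: ω₀ = 1/√(LC) = 1/√(0.0224·0.000121) = 607.4 rad/s.
Step 2 — f₀ = ω₀/(2π) = 96.67 Hz.
Step 3 — Parallel Q: Q = R/(ω₀L) = 470/(607.4·0.0224) = 34.54.
Step 4 — Bandwidth: Δω = ω₀/Q = 17.58 rad/s; BW = Δω/(2π) = 2.799 Hz.

(a) f₀ = 96.67 Hz  (b) Q = 34.54  (c) BW = 2.799 Hz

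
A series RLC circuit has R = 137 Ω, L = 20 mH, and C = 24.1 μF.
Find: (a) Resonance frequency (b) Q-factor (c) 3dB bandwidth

Step 1 — Resonance condition Im(Z)=0 gives ω₀ = 1/√(LC).
Step 2 — ω₀ = 1/√(0.02·2.41e-05) = 1440 rad/s.
Step 3 — f₀ = ω₀/(2π) = 229.2 Hz.
Step 4 — Series Q: Q = ω₀L/R = 1440·0.02/137 = 0.2103.
Step 5 — 3dB bandwidth: Δω = ω₀/Q = 6850 rad/s; BW = Δω/(2π) = 1090 Hz.

(a) f₀ = 229.2 Hz  (b) Q = 0.2103  (c) BW = 1090 Hz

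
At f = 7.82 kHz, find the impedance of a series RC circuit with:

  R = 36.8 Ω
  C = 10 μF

Step 1 — Angular frequency: ω = 2π·f = 2π·7820 = 4.913e+04 rad/s.
Step 2 — Component impedances:
  R: Z = R = 36.8 Ω
  C: Z = 1/(jωC) = -j/(ω·C) = 0 - j2.035 Ω
Step 3 — Series combination: Z_total = R + C = 36.8 - j2.035 Ω = 36.86∠-3.2° Ω.

Z = 36.8 - j2.035 Ω = 36.86∠-3.2° Ω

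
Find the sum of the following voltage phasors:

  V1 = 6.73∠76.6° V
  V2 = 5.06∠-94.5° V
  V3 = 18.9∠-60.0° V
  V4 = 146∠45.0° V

Step 1 — Convert each phasor to rectangular form:
  V1 = 6.73·(cos(76.6°) + j·sin(76.6°)) = 1.56 + j6.547 V
  V2 = 5.06·(cos(-94.5°) + j·sin(-94.5°)) = -0.397 - j5.044 V
  V3 = 18.9·(cos(-60.0°) + j·sin(-60.0°)) = 9.45 - j16.37 V
  V4 = 146·(cos(45.0°) + j·sin(45.0°)) = 103.2 + j103.2 V
Step 2 — Sum components: V_total = 113.9 + j88.37 V.
Step 3 — Convert to polar: |V_total| = 144.1 V, ∠V_total = 37.8°.

V_total = 144.1∠37.8° V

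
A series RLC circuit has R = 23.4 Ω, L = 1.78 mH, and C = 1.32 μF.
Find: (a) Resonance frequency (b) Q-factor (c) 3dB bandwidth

Step 1 — Resonance: ω₀ = 1/√(LC) = 1/√(0.00178·1.32e-06) = 2.063e+04 rad/s.
Step 2 — f₀ = ω₀/(2π) = 3283 Hz.
Step 3 — Series Q: Q = ω₀L/R = 2.063e+04·0.00178/23.4 = 1.569.
Step 4 — Bandwidth: Δω = ω₀/Q = 1.315e+04 rad/s; BW = Δω/(2π) = 2092 Hz.

(a) f₀ = 3283 Hz  (b) Q = 1.569  (c) BW = 2092 Hz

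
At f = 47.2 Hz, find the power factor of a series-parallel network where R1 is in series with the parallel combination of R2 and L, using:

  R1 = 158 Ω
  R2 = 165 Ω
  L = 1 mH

Step 1 — Angular frequency: ω = 2π·f = 2π·47.2 = 296.6 rad/s.
Step 2 — Component impedances:
  R1: Z = R = 158 Ω
  R2: Z = R = 165 Ω
  L: Z = jωL = j·296.6·0.001 = 0 + j0.2966 Ω
Step 3 — Parallel branch: R2 || L = 1/(1/R2 + 1/L) = 0.000533 + j0.2966 Ω.
Step 4 — Series with R1: Z_total = R1 + (R2 || L) = 158 + j0.2966 Ω = 158∠0.1° Ω.
Step 5 — Power factor: PF = cos(φ) = Re(Z)/|Z| = 158/158 = 1.
Step 6 — Type: Im(Z) = 0.2966 ⇒ lagging (phase φ = 0.1°).

PF = 1 (lagging, φ = 0.1°)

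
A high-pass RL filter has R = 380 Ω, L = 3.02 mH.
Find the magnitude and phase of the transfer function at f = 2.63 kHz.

Step 1 — Angular frequency: ω = 2π·2630 = 1.652e+04 rad/s.
Step 2 — Transfer function: H(jω) = jωL/(R + jωL).
Step 3 — Numerator jωL = j·49.9; denominator R + jωL = 380 + j49.9.
Step 4 — H = 0.01695 + j0.1291.
Step 5 — Magnitude: |H| = 0.1302 (-17.7 dB); phase: φ = 82.5°.

|H| = 0.1302 (-17.7 dB), φ = 82.5°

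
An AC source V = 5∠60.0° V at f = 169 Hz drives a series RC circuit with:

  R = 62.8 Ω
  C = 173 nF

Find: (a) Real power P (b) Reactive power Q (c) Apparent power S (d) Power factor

Step 1 — Angular frequency: ω = 2π·f = 2π·169 = 1062 rad/s.
Step 2 — Component impedances:
  R: Z = R = 62.8 Ω
  C: Z = 1/(jωC) = -j/(ω·C) = 0 - j5444 Ω
Step 3 — Series combination: Z_total = R + C = 62.8 - j5444 Ω = 5444∠-89.3° Ω.
Step 4 — Source phasor: V = 5∠60.0° V = 2.5 + j4.33 V.
Step 5 — Current: I = V / Z = -0.00079 + j0.0004684 A = 0.0009184∠149.3° A.
Step 6 — Complex power: S = V·I* = 5.297e-05 - j0.004592 VA.
Step 7 — Real power: P = Re(S) = 5.297e-05 W.
Step 8 — Reactive power: Q = Im(S) = -0.004592 VAR.
Step 9 — Apparent power: |S| = 0.004592 VA.
Step 10 — Power factor: PF = P/|S| = 0.01154 (leading).

(a) P = 5.297e-05 W  (b) Q = -0.004592 VAR  (c) S = 0.004592 VA  (d) PF = 0.01154 (leading)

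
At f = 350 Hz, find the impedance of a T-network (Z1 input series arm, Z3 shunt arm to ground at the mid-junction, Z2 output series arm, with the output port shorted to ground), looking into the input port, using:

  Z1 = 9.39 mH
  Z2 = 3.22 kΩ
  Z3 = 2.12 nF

Step 1 — Angular frequency: ω = 2π·f = 2π·350 = 2199 rad/s.
Step 2 — Component impedances:
  Z1: Z = jωL = j·2199·0.00939 = 0 + j20.65 Ω
  Z2: Z = R = 3220 Ω
  Z3: Z = 1/(jωC) = -j/(ω·C) = 0 - j2.145e+05 Ω
Step 3 — With the output port shorted to ground, the output series arm Z2 runs from the junction to ground; the shunt arm Z3 also runs from the junction to ground. They appear in parallel: Z3 || Z2 = 3219 - j48.33 Ω.
Step 4 — Series with input arm Z1: Z_in = Z1 + (Z3 || Z2) = 3219 - j27.68 Ω = 3219∠-0.5° Ω.

Z = 3219 - j27.68 Ω = 3219∠-0.5° Ω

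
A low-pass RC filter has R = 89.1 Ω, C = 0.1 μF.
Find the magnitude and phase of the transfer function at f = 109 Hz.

Step 1 — Angular frequency: ω = 2π·109 = 684.9 rad/s.
Step 2 — Transfer function: H(jω) = 1/(1 + jωRC).
Step 3 — Denominator: 1 + jωRC = 1 + j·684.9·89.1·1e-07 = 1 + j0.006102.
Step 4 — H = 1 - j0.006102.
Step 5 — Magnitude: |H| = 1 (-0.0 dB); phase: φ = -0.3°.

|H| = 1 (-0.0 dB), φ = -0.3°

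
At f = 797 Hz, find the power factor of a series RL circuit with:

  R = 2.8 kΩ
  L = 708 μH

Step 1 — Angular frequency: ω = 2π·f = 2π·797 = 5008 rad/s.
Step 2 — Component impedances:
  R: Z = R = 2800 Ω
  L: Z = jωL = j·5008·0.000708 = 0 + j3.545 Ω
Step 3 — Series combination: Z_total = R + L = 2800 + j3.545 Ω = 2800∠0.1° Ω.
Step 4 — Power factor: PF = cos(φ) = Re(Z)/|Z| = 2800/2800 = 1.
Step 5 — Type: Im(Z) = 3.545 ⇒ lagging (phase φ = 0.1°).

PF = 1 (lagging, φ = 0.1°)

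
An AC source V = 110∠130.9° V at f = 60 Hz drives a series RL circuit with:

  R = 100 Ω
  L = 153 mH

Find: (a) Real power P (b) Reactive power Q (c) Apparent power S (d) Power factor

Step 1 — Angular frequency: ω = 2π·f = 2π·60 = 377 rad/s.
Step 2 — Component impedances:
  R: Z = R = 100 Ω
  L: Z = jωL = j·377·0.153 = 0 + j57.68 Ω
Step 3 — Series combination: Z_total = R + L = 100 + j57.68 Ω = 115.4∠30.0° Ω.
Step 4 — Source phasor: V = 110∠130.9° V = -72.02 + j83.14 V.
Step 5 — Current: I = V / Z = -0.1806 + j0.9356 A = 0.9529∠100.9° A.
Step 6 — Complex power: S = V·I* = 90.79 + j52.37 VA.
Step 7 — Real power: P = Re(S) = 90.79 W.
Step 8 — Reactive power: Q = Im(S) = 52.37 VAR.
Step 9 — Apparent power: |S| = 104.8 VA.
Step 10 — Power factor: PF = P/|S| = 0.8662 (lagging).

(a) P = 90.79 W  (b) Q = 52.37 VAR  (c) S = 104.8 VA  (d) PF = 0.8662 (lagging)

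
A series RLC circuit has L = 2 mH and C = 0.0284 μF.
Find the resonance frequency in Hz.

Step 1 — Resonance condition Im(Z)=0 gives ω₀ = 1/√(LC).
Step 2 — ω₀ = 1/√(0.002·2.84e-08) = 1.327e+05 rad/s.
Step 3 — f₀ = ω₀/(2π) = 2.112e+04 Hz.

f₀ = 2.112e+04 Hz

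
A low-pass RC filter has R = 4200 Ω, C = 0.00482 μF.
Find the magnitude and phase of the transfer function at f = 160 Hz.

Step 1 — Angular frequency: ω = 2π·160 = 1005 rad/s.
Step 2 — Transfer function: H(jω) = 1/(1 + jωRC).
Step 3 — Denominator: 1 + jωRC = 1 + j·1005·4200·4.82e-09 = 1 + j0.02035.
Step 4 — H = 0.9996 - j0.02034.
Step 5 — Magnitude: |H| = 0.9998 (-0.0 dB); phase: φ = -1.2°.

|H| = 0.9998 (-0.0 dB), φ = -1.2°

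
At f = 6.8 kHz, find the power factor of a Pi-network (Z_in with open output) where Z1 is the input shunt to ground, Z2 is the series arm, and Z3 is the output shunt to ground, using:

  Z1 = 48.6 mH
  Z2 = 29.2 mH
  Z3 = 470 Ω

Step 1 — Angular frequency: ω = 2π·f = 2π·6800 = 4.273e+04 rad/s.
Step 2 — Component impedances:
  Z1: Z = jωL = j·4.273e+04·0.0486 = 0 + j2076 Ω
  Z2: Z = jωL = j·4.273e+04·0.0292 = 0 + j1248 Ω
  Z3: Z = R = 470 Ω
Step 3 — With open output, the series arm Z2 and the output shunt Z3 appear in series to ground: Z2 + Z3 = 470 + j1248 Ω.
Step 4 — Parallel with input shunt Z1: Z_in = Z1 || (Z2 + Z3) = 179.8 + j804.8 Ω = 824.6∠77.4° Ω.
Step 5 — Power factor: PF = cos(φ) = Re(Z)/|Z| = 179.81/824.61 = 0.2181.
Step 6 — Type: Im(Z) = 804.8 ⇒ lagging (phase φ = 77.4°).

PF = 0.2181 (lagging, φ = 77.4°)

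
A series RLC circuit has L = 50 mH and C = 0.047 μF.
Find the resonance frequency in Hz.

Step 1 — Resonance condition Im(Z)=0 gives ω₀ = 1/√(LC).
Step 2 — ω₀ = 1/√(0.05·4.7e-08) = 2.063e+04 rad/s.
Step 3 — f₀ = ω₀/(2π) = 3283 Hz.

f₀ = 3283 Hz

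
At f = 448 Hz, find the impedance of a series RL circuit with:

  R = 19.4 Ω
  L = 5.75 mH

Step 1 — Angular frequency: ω = 2π·f = 2π·448 = 2815 rad/s.
Step 2 — Component impedances:
  R: Z = R = 19.4 Ω
  L: Z = jωL = j·2815·0.00575 = 0 + j16.19 Ω
Step 3 — Series combination: Z_total = R + L = 19.4 + j16.19 Ω = 25.27∠39.8° Ω.

Z = 19.4 + j16.19 Ω = 25.27∠39.8° Ω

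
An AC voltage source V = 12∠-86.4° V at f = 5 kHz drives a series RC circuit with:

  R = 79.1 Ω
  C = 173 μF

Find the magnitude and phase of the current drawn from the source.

Step 1 — Angular frequency: ω = 2π·f = 2π·5000 = 3.142e+04 rad/s.
Step 2 — Component impedances:
  R: Z = R = 79.1 Ω
  C: Z = 1/(jωC) = -j/(ω·C) = 0 - j0.184 Ω
Step 3 — Series combination: Z_total = R + C = 79.1 - j0.184 Ω = 79.1∠-0.1° Ω.
Step 4 — Source phasor: V = 12∠-86.4° V = 0.7535 - j11.98 V.
Step 5 — Ohm's law: I = V / Z_total = (0.7535 - j11.98) / (79.1 - j0.184) = 0.009878 - j0.1514 A.
Step 6 — Convert to polar: |I| = 0.1517 A, ∠I = -86.3°.

I = 0.1517∠-86.3° A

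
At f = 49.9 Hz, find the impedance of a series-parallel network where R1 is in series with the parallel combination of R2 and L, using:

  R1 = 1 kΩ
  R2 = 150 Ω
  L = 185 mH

Step 1 — Angular frequency: ω = 2π·f = 2π·49.9 = 313.5 rad/s.
Step 2 — Component impedances:
  R1: Z = R = 1000 Ω
  R2: Z = R = 150 Ω
  L: Z = jωL = j·313.5·0.185 = 0 + j58 Ω
Step 3 — Parallel branch: R2 || L = 1/(1/R2 + 1/L) = 19.51 + j50.46 Ω.
Step 4 — Series with R1: Z_total = R1 + (R2 || L) = 1020 + j50.46 Ω = 1021∠2.8° Ω.

Z = 1020 + j50.46 Ω = 1021∠2.8° Ω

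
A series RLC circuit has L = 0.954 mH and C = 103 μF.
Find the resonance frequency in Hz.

Step 1 — Resonance condition Im(Z)=0 gives ω₀ = 1/√(LC).
Step 2 — ω₀ = 1/√(0.000954·0.000103) = 3190 rad/s.
Step 3 — f₀ = ω₀/(2π) = 507.7 Hz.

f₀ = 507.7 Hz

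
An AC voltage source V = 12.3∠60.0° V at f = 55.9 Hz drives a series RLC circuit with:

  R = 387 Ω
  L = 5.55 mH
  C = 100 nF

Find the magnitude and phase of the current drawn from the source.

Step 1 — Angular frequency: ω = 2π·f = 2π·55.9 = 351.2 rad/s.
Step 2 — Component impedances:
  R: Z = R = 387 Ω
  L: Z = jωL = j·351.2·0.00555 = 0 + j1.949 Ω
  C: Z = 1/(jωC) = -j/(ω·C) = 0 - j2.847e+04 Ω
Step 3 — Series combination: Z_total = R + L + C = 387 - j2.847e+04 Ω = 2.847e+04∠-89.2° Ω.
Step 4 — Source phasor: V = 12.3∠60.0° V = 6.15 + j10.65 V.
Step 5 — Ohm's law: I = V / Z_total = (6.15 + j10.65) / (387 - j2.847e+04) = -0.0003712 + j0.0002211 A.
Step 6 — Convert to polar: |I| = 0.000432 A, ∠I = 149.2°.

I = 0.000432∠149.2° A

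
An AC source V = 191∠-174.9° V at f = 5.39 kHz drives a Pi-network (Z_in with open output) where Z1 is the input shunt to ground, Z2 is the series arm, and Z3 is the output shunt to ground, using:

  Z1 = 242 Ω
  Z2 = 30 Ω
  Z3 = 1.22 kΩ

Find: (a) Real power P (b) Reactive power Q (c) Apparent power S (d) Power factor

Step 1 — Angular frequency: ω = 2π·f = 2π·5390 = 3.387e+04 rad/s.
Step 2 — Component impedances:
  Z1: Z = R = 242 Ω
  Z2: Z = R = 30 Ω
  Z3: Z = R = 1220 Ω
Step 3 — With open output, the series arm Z2 and the output shunt Z3 appear in series to ground: Z2 + Z3 = 1250 Ω.
Step 4 — Parallel with input shunt Z1: Z_in = Z1 || (Z2 + Z3) = 202.7 Ω = 202.7∠0.0° Ω.
Step 5 — Source phasor: V = 191∠-174.9° V = -190.2 - j16.98 V.
Step 6 — Current: I = V / Z = -0.9383 - j0.08374 A = 0.9421∠-174.9° A.
Step 7 — Complex power: S = V·I* = 179.9 VA.
Step 8 — Real power: P = Re(S) = 179.9 W.
Step 9 — Reactive power: Q = Im(S) = 0 VAR.
Step 10 — Apparent power: |S| = 179.9 VA.
Step 11 — Power factor: PF = P/|S| = 1 (unity).

(a) P = 179.9 W  (b) Q = 0 VAR  (c) S = 179.9 VA  (d) PF = 1 (unity)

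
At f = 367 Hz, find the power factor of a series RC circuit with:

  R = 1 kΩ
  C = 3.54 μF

Step 1 — Angular frequency: ω = 2π·f = 2π·367 = 2306 rad/s.
Step 2 — Component impedances:
  R: Z = R = 1000 Ω
  C: Z = 1/(jωC) = -j/(ω·C) = 0 - j122.5 Ω
Step 3 — Series combination: Z_total = R + C = 1000 - j122.5 Ω = 1007∠-7.0° Ω.
Step 4 — Power factor: PF = cos(φ) = Re(Z)/|Z| = 1000/1007.5 = 0.9926.
Step 5 — Type: Im(Z) = -122.5 ⇒ leading (phase φ = -7.0°).

PF = 0.9926 (leading, φ = -7.0°)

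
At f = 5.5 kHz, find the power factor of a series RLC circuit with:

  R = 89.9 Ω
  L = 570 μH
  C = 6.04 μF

Step 1 — Angular frequency: ω = 2π·f = 2π·5500 = 3.456e+04 rad/s.
Step 2 — Component impedances:
  R: Z = R = 89.9 Ω
  L: Z = jωL = j·3.456e+04·0.00057 = 0 + j19.7 Ω
  C: Z = 1/(jωC) = -j/(ω·C) = 0 - j4.791 Ω
Step 3 — Series combination: Z_total = R + L + C = 89.9 + j14.91 Ω = 91.13∠9.4° Ω.
Step 4 — Power factor: PF = cos(φ) = Re(Z)/|Z| = 89.9/91.13 = 0.9865.
Step 5 — Type: Im(Z) = 14.91 ⇒ lagging (phase φ = 9.4°).

PF = 0.9865 (lagging, φ = 9.4°)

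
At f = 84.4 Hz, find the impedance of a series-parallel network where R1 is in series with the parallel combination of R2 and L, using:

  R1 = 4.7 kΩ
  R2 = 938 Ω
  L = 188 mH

Step 1 — Angular frequency: ω = 2π·f = 2π·84.4 = 530.3 rad/s.
Step 2 — Component impedances:
  R1: Z = R = 4700 Ω
  R2: Z = R = 938 Ω
  L: Z = jωL = j·530.3·0.188 = 0 + j99.7 Ω
Step 3 — Parallel branch: R2 || L = 1/(1/R2 + 1/L) = 10.48 + j98.58 Ω.
Step 4 — Series with R1: Z_total = R1 + (R2 || L) = 4710 + j98.58 Ω = 4712∠1.2° Ω.

Z = 4710 + j98.58 Ω = 4712∠1.2° Ω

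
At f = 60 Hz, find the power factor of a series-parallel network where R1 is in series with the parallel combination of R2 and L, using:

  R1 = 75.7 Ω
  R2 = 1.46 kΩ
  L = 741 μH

Step 1 — Angular frequency: ω = 2π·f = 2π·60 = 377 rad/s.
Step 2 — Component impedances:
  R1: Z = R = 75.7 Ω
  R2: Z = R = 1460 Ω
  L: Z = jωL = j·377·0.000741 = 0 + j0.2794 Ω
Step 3 — Parallel branch: R2 || L = 1/(1/R2 + 1/L) = 5.345e-05 + j0.2794 Ω.
Step 4 — Series with R1: Z_total = R1 + (R2 || L) = 75.7 + j0.2794 Ω = 75.7∠0.2° Ω.
Step 5 — Power factor: PF = cos(φ) = Re(Z)/|Z| = 75.7/75.7 = 1.
Step 6 — Type: Im(Z) = 0.2794 ⇒ lagging (phase φ = 0.2°).

PF = 1 (lagging, φ = 0.2°)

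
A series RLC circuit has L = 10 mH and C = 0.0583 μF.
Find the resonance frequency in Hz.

Step 1 — Resonance condition Im(Z)=0 gives ω₀ = 1/√(LC).
Step 2 — ω₀ = 1/√(0.01·5.83e-08) = 4.142e+04 rad/s.
Step 3 — f₀ = ω₀/(2π) = 6592 Hz.

f₀ = 6592 Hz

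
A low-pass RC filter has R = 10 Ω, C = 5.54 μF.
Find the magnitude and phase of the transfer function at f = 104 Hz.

Step 1 — Angular frequency: ω = 2π·104 = 653.5 rad/s.
Step 2 — Transfer function: H(jω) = 1/(1 + jωRC).
Step 3 — Denominator: 1 + jωRC = 1 + j·653.5·10·5.54e-06 = 1 + j0.0362.
Step 4 — H = 0.9987 - j0.03615.
Step 5 — Magnitude: |H| = 0.9993 (-0.0 dB); phase: φ = -2.1°.

|H| = 0.9993 (-0.0 dB), φ = -2.1°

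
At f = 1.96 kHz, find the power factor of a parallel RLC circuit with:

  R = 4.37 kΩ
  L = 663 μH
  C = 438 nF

Step 1 — Angular frequency: ω = 2π·f = 2π·1960 = 1.232e+04 rad/s.
Step 2 — Component impedances:
  R: Z = R = 4370 Ω
  L: Z = jωL = j·1.232e+04·0.000663 = 0 + j8.165 Ω
  C: Z = 1/(jωC) = -j/(ω·C) = 0 - j185.4 Ω
Step 3 — Parallel combination: 1/Z_total = 1/R + 1/L + 1/C; Z_total = 0.01669 + j8.541 Ω = 8.541∠89.9° Ω.
Step 4 — Power factor: PF = cos(φ) = Re(Z)/|Z| = 0.01669/8.541 = 0.001954.
Step 5 — Type: Im(Z) = 8.541 ⇒ lagging (phase φ = 89.9°).

PF = 0.001954 (lagging, φ = 89.9°)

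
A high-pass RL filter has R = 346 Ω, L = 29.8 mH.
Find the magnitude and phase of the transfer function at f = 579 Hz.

Step 1 — Angular frequency: ω = 2π·579 = 3638 rad/s.
Step 2 — Transfer function: H(jω) = jωL/(R + jωL).
Step 3 — Numerator jωL = j·108.4; denominator R + jωL = 346 + j108.4.
Step 4 — H = 0.0894 + j0.2853.
Step 5 — Magnitude: |H| = 0.299 (-10.5 dB); phase: φ = 72.6°.

|H| = 0.299 (-10.5 dB), φ = 72.6°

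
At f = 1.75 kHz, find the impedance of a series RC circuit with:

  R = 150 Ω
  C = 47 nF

Step 1 — Angular frequency: ω = 2π·f = 2π·1750 = 1.1e+04 rad/s.
Step 2 — Component impedances:
  R: Z = R = 150 Ω
  C: Z = 1/(jωC) = -j/(ω·C) = 0 - j1935 Ω
Step 3 — Series combination: Z_total = R + C = 150 - j1935 Ω = 1941∠-85.6° Ω.

Z = 150 - j1935 Ω = 1941∠-85.6° Ω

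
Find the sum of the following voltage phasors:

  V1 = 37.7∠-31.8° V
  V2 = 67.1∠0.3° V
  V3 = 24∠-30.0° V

Step 1 — Convert each phasor to rectangular form:
  V1 = 37.7·(cos(-31.8°) + j·sin(-31.8°)) = 32.04 - j19.87 V
  V2 = 67.1·(cos(0.3°) + j·sin(0.3°)) = 67.1 + j0.3513 V
  V3 = 24·(cos(-30.0°) + j·sin(-30.0°)) = 20.78 - j12 V
Step 2 — Sum components: V_total = 119.9 - j31.51 V.
Step 3 — Convert to polar: |V_total| = 124 V, ∠V_total = -14.7°.

V_total = 124∠-14.7° V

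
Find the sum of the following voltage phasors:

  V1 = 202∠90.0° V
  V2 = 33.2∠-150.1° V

Step 1 — Convert each phasor to rectangular form:
  V1 = 202·(cos(90.0°) + j·sin(90.0°)) = 0 + j202 V
  V2 = 33.2·(cos(-150.1°) + j·sin(-150.1°)) = -28.78 - j16.55 V
Step 2 — Sum components: V_total = -28.78 + j185.5 V.
Step 3 — Convert to polar: |V_total| = 187.7 V, ∠V_total = 98.8°.

V_total = 187.7∠98.8° V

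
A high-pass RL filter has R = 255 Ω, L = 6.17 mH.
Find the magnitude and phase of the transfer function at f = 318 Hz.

Step 1 — Angular frequency: ω = 2π·318 = 1998 rad/s.
Step 2 — Transfer function: H(jω) = jωL/(R + jωL).
Step 3 — Numerator jωL = j·12.33; denominator R + jωL = 255 + j12.33.
Step 4 — H = 0.002332 + j0.04823.
Step 5 — Magnitude: |H| = 0.04829 (-26.3 dB); phase: φ = 87.2°.

|H| = 0.04829 (-26.3 dB), φ = 87.2°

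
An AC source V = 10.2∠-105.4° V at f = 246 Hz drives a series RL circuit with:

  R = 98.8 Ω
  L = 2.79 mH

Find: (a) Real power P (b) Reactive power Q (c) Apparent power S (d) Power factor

Step 1 — Angular frequency: ω = 2π·f = 2π·246 = 1546 rad/s.
Step 2 — Component impedances:
  R: Z = R = 98.8 Ω
  L: Z = jωL = j·1546·0.00279 = 0 + j4.312 Ω
Step 3 — Series combination: Z_total = R + L = 98.8 + j4.312 Ω = 98.89∠2.5° Ω.
Step 4 — Source phasor: V = 10.2∠-105.4° V = -2.709 - j9.834 V.
Step 5 — Current: I = V / Z = -0.0317 - j0.09815 A = 0.1031∠-107.9° A.
Step 6 — Complex power: S = V·I* = 1.051 + j0.04588 VA.
Step 7 — Real power: P = Re(S) = 1.051 W.
Step 8 — Reactive power: Q = Im(S) = 0.04588 VAR.
Step 9 — Apparent power: |S| = 1.052 VA.
Step 10 — Power factor: PF = P/|S| = 0.999 (lagging).

(a) P = 1.051 W  (b) Q = 0.04588 VAR  (c) S = 1.052 VA  (d) PF = 0.999 (lagging)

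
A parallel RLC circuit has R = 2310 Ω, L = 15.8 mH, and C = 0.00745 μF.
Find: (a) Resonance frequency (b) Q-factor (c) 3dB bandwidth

Step 1 — Resonance: ω₀ = 1/√(LC) = 1/√(0.0158·7.45e-09) = 9.217e+04 rad/s.
Step 2 — f₀ = ω₀/(2π) = 1.467e+04 Hz.
Step 3 — Parallel Q: Q = R/(ω₀L) = 2310/(9.217e+04·0.0158) = 1.586.
Step 4 — Bandwidth: Δω = ω₀/Q = 5.811e+04 rad/s; BW = Δω/(2π) = 9248 Hz.

(a) f₀ = 1.467e+04 Hz  (b) Q = 1.586  (c) BW = 9248 Hz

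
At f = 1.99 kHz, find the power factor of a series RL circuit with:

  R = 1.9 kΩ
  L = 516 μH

Step 1 — Angular frequency: ω = 2π·f = 2π·1990 = 1.25e+04 rad/s.
Step 2 — Component impedances:
  R: Z = R = 1900 Ω
  L: Z = jωL = j·1.25e+04·0.000516 = 0 + j6.452 Ω
Step 3 — Series combination: Z_total = R + L = 1900 + j6.452 Ω = 1900∠0.2° Ω.
Step 4 — Power factor: PF = cos(φ) = Re(Z)/|Z| = 1900/1900 = 1.
Step 5 — Type: Im(Z) = 6.452 ⇒ lagging (phase φ = 0.2°).

PF = 1 (lagging, φ = 0.2°)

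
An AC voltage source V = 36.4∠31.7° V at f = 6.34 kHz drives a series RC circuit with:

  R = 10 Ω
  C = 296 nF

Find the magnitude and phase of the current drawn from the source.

Step 1 — Angular frequency: ω = 2π·f = 2π·6340 = 3.984e+04 rad/s.
Step 2 — Component impedances:
  R: Z = R = 10 Ω
  C: Z = 1/(jωC) = -j/(ω·C) = 0 - j84.81 Ω
Step 3 — Series combination: Z_total = R + C = 10 - j84.81 Ω = 85.4∠-83.3° Ω.
Step 4 — Source phasor: V = 36.4∠31.7° V = 30.97 + j19.13 V.
Step 5 — Ohm's law: I = V / Z_total = (30.97 + j19.13) / (10 - j84.81) = -0.18 + j0.3864 A.
Step 6 — Convert to polar: |I| = 0.4262 A, ∠I = 115.0°.

I = 0.4262∠115.0° A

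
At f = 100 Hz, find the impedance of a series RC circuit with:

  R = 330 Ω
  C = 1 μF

Step 1 — Angular frequency: ω = 2π·f = 2π·100 = 628.3 rad/s.
Step 2 — Component impedances:
  R: Z = R = 330 Ω
  C: Z = 1/(jωC) = -j/(ω·C) = 0 - j1592 Ω
Step 3 — Series combination: Z_total = R + C = 330 - j1592 Ω = 1625∠-78.3° Ω.

Z = 330 - j1592 Ω = 1625∠-78.3° Ω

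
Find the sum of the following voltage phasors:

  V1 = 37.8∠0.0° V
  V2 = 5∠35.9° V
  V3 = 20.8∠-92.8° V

Step 1 — Convert each phasor to rectangular form:
  V1 = 37.8·(cos(0.0°) + j·sin(0.0°)) = 37.8 V
  V2 = 5·(cos(35.9°) + j·sin(35.9°)) = 4.05 + j2.932 V
  V3 = 20.8·(cos(-92.8°) + j·sin(-92.8°)) = -1.016 - j20.78 V
Step 2 — Sum components: V_total = 40.83 - j17.84 V.
Step 3 — Convert to polar: |V_total| = 44.56 V, ∠V_total = -23.6°.

V_total = 44.56∠-23.6° V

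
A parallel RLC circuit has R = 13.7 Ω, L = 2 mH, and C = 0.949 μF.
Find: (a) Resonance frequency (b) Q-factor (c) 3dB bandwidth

Step 1 — Resonance: ω₀ = 1/√(LC) = 1/√(0.002·9.49e-07) = 2.295e+04 rad/s.
Step 2 — f₀ = ω₀/(2π) = 3653 Hz.
Step 3 — Parallel Q: Q = R/(ω₀L) = 13.7/(2.295e+04·0.002) = 0.2984.
Step 4 — Bandwidth: Δω = ω₀/Q = 7.692e+04 rad/s; BW = Δω/(2π) = 1.224e+04 Hz.

(a) f₀ = 3653 Hz  (b) Q = 0.2984  (c) BW = 1.224e+04 Hz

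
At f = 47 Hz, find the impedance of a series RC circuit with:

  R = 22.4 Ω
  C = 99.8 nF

Step 1 — Angular frequency: ω = 2π·f = 2π·47 = 295.3 rad/s.
Step 2 — Component impedances:
  R: Z = R = 22.4 Ω
  C: Z = 1/(jωC) = -j/(ω·C) = 0 - j3.393e+04 Ω
Step 3 — Series combination: Z_total = R + C = 22.4 - j3.393e+04 Ω = 3.393e+04∠-90.0° Ω.

Z = 22.4 - j3.393e+04 Ω = 3.393e+04∠-90.0° Ω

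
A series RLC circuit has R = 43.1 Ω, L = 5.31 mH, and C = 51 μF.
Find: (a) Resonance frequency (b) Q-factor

Step 1 — Resonance condition Im(Z)=0 gives ω₀ = 1/√(LC).
Step 2 — ω₀ = 1/√(0.00531·5.1e-05) = 1922 rad/s.
Step 3 — f₀ = ω₀/(2π) = 305.8 Hz.
Step 4 — Series Q: Q = ω₀L/R = 1922·0.00531/43.1 = 0.2367.

(a) f₀ = 305.8 Hz  (b) Q = 0.2367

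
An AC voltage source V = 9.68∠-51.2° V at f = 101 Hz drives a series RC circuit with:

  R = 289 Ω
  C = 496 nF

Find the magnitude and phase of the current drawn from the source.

Step 1 — Angular frequency: ω = 2π·f = 2π·101 = 634.6 rad/s.
Step 2 — Component impedances:
  R: Z = R = 289 Ω
  C: Z = 1/(jωC) = -j/(ω·C) = 0 - j3177 Ω
Step 3 — Series combination: Z_total = R + C = 289 - j3177 Ω = 3190∠-84.8° Ω.
Step 4 — Source phasor: V = 9.68∠-51.2° V = 6.066 - j7.544 V.
Step 5 — Ohm's law: I = V / Z_total = (6.066 - j7.544) / (289 - j3177) = 0.002527 + j0.001679 A.
Step 6 — Convert to polar: |I| = 0.003034 A, ∠I = 33.6°.

I = 0.003034∠33.6° A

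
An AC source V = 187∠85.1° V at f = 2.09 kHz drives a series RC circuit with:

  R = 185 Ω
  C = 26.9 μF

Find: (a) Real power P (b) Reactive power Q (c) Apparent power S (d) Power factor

Step 1 — Angular frequency: ω = 2π·f = 2π·2090 = 1.313e+04 rad/s.
Step 2 — Component impedances:
  R: Z = R = 185 Ω
  C: Z = 1/(jωC) = -j/(ω·C) = 0 - j2.831 Ω
Step 3 — Series combination: Z_total = R + C = 185 - j2.831 Ω = 185∠-0.9° Ω.
Step 4 — Source phasor: V = 187∠85.1° V = 15.97 + j186.3 V.
Step 5 — Current: I = V / Z = 0.07091 + j1.008 A = 1.011∠86.0° A.
Step 6 — Complex power: S = V·I* = 189 - j2.892 VA.
Step 7 — Real power: P = Re(S) = 189 W.
Step 8 — Reactive power: Q = Im(S) = -2.892 VAR.
Step 9 — Apparent power: |S| = 189 VA.
Step 10 — Power factor: PF = P/|S| = 0.9999 (leading).

(a) P = 189 W  (b) Q = -2.892 VAR  (c) S = 189 VA  (d) PF = 0.9999 (leading)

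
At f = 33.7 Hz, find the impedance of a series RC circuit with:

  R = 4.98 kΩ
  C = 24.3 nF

Step 1 — Angular frequency: ω = 2π·f = 2π·33.7 = 211.7 rad/s.
Step 2 — Component impedances:
  R: Z = R = 4980 Ω
  C: Z = 1/(jωC) = -j/(ω·C) = 0 - j1.943e+05 Ω
Step 3 — Series combination: Z_total = R + C = 4980 - j1.943e+05 Ω = 1.944e+05∠-88.5° Ω.

Z = 4980 - j1.943e+05 Ω = 1.944e+05∠-88.5° Ω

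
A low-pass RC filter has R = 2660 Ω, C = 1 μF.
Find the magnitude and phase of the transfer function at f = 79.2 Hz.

Step 1 — Angular frequency: ω = 2π·79.2 = 497.6 rad/s.
Step 2 — Transfer function: H(jω) = 1/(1 + jωRC).
Step 3 — Denominator: 1 + jωRC = 1 + j·497.6·2660·1e-06 = 1 + j1.324.
Step 4 — H = 0.3634 - j0.481.
Step 5 — Magnitude: |H| = 0.6028 (-4.4 dB); phase: φ = -52.9°.

|H| = 0.6028 (-4.4 dB), φ = -52.9°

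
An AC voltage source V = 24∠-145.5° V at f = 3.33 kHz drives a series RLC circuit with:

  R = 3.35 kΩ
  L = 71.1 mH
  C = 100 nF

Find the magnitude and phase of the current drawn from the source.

Step 1 — Angular frequency: ω = 2π·f = 2π·3330 = 2.092e+04 rad/s.
Step 2 — Component impedances:
  R: Z = R = 3350 Ω
  L: Z = jωL = j·2.092e+04·0.0711 = 0 + j1488 Ω
  C: Z = 1/(jωC) = -j/(ω·C) = 0 - j477.9 Ω
Step 3 — Series combination: Z_total = R + L + C = 3350 + j1010 Ω = 3499∠16.8° Ω.
Step 4 — Source phasor: V = 24∠-145.5° V = -19.78 - j13.59 V.
Step 5 — Ohm's law: I = V / Z_total = (-19.78 - j13.59) / (3350 + j1010) = -0.006534 - j0.002089 A.
Step 6 — Convert to polar: |I| = 0.006859 A, ∠I = -162.3°.

I = 0.006859∠-162.3° A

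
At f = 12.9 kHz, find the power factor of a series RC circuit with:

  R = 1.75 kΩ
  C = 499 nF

Step 1 — Angular frequency: ω = 2π·f = 2π·1.29e+04 = 8.105e+04 rad/s.
Step 2 — Component impedances:
  R: Z = R = 1750 Ω
  C: Z = 1/(jωC) = -j/(ω·C) = 0 - j24.72 Ω
Step 3 — Series combination: Z_total = R + C = 1750 - j24.72 Ω = 1750∠-0.8° Ω.
Step 4 — Power factor: PF = cos(φ) = Re(Z)/|Z| = 1750/1750.2 = 0.9999.
Step 5 — Type: Im(Z) = -24.72 ⇒ leading (phase φ = -0.8°).

PF = 0.9999 (leading, φ = -0.8°)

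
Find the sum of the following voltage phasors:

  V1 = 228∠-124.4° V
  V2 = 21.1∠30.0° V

Step 1 — Convert each phasor to rectangular form:
  V1 = 228·(cos(-124.4°) + j·sin(-124.4°)) = -128.8 - j188.1 V
  V2 = 21.1·(cos(30.0°) + j·sin(30.0°)) = 18.27 + j10.55 V
Step 2 — Sum components: V_total = -110.5 - j177.6 V.
Step 3 — Convert to polar: |V_total| = 209.2 V, ∠V_total = -121.9°.

V_total = 209.2∠-121.9° V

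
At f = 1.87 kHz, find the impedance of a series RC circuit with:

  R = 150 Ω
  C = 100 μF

Step 1 — Angular frequency: ω = 2π·f = 2π·1870 = 1.175e+04 rad/s.
Step 2 — Component impedances:
  R: Z = R = 150 Ω
  C: Z = 1/(jωC) = -j/(ω·C) = 0 - j0.8511 Ω
Step 3 — Series combination: Z_total = R + C = 150 - j0.8511 Ω = 150∠-0.3° Ω.

Z = 150 - j0.8511 Ω = 150∠-0.3° Ω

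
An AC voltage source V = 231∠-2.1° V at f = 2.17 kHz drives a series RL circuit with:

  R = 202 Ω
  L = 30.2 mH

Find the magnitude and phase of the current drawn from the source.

Step 1 — Angular frequency: ω = 2π·f = 2π·2170 = 1.363e+04 rad/s.
Step 2 — Component impedances:
  R: Z = R = 202 Ω
  L: Z = jωL = j·1.363e+04·0.0302 = 0 + j411.8 Ω
Step 3 — Series combination: Z_total = R + L = 202 + j411.8 Ω = 458.6∠63.9° Ω.
Step 4 — Source phasor: V = 231∠-2.1° V = 230.8 - j8.465 V.
Step 5 — Ohm's law: I = V / Z_total = (230.8 - j8.465) / (202 + j411.8) = 0.2051 - j0.46 A.
Step 6 — Convert to polar: |I| = 0.5037 A, ∠I = -66.0°.

I = 0.5037∠-66.0° A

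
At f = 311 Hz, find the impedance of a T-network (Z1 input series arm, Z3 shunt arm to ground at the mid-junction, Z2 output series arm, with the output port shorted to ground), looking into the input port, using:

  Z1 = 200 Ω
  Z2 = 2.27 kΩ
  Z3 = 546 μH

Step 1 — Angular frequency: ω = 2π·f = 2π·311 = 1954 rad/s.
Step 2 — Component impedances:
  Z1: Z = R = 200 Ω
  Z2: Z = R = 2270 Ω
  Z3: Z = jωL = j·1954·0.000546 = 0 + j1.067 Ω
Step 3 — With the output port shorted to ground, the output series arm Z2 runs from the junction to ground; the shunt arm Z3 also runs from the junction to ground. They appear in parallel: Z3 || Z2 = 0.0005015 + j1.067 Ω.
Step 4 — Series with input arm Z1: Z_in = Z1 + (Z3 || Z2) = 200 + j1.067 Ω = 200∠0.3° Ω.

Z = 200 + j1.067 Ω = 200∠0.3° Ω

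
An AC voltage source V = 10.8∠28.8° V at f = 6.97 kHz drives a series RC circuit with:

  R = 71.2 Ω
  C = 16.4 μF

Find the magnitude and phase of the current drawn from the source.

Step 1 — Angular frequency: ω = 2π·f = 2π·6970 = 4.379e+04 rad/s.
Step 2 — Component impedances:
  R: Z = R = 71.2 Ω
  C: Z = 1/(jωC) = -j/(ω·C) = 0 - j1.392 Ω
Step 3 — Series combination: Z_total = R + C = 71.2 - j1.392 Ω = 71.21∠-1.1° Ω.
Step 4 — Source phasor: V = 10.8∠28.8° V = 9.464 + j5.203 V.
Step 5 — Ohm's law: I = V / Z_total = (9.464 + j5.203) / (71.2 - j1.392) = 0.1314 + j0.07565 A.
Step 6 — Convert to polar: |I| = 0.1517 A, ∠I = 29.9°.

I = 0.1517∠29.9° A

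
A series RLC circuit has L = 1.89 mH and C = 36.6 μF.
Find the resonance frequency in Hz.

Step 1 — Resonance condition Im(Z)=0 gives ω₀ = 1/√(LC).
Step 2 — ω₀ = 1/√(0.00189·3.66e-05) = 3802 rad/s.
Step 3 — f₀ = ω₀/(2π) = 605.1 Hz.

f₀ = 605.1 Hz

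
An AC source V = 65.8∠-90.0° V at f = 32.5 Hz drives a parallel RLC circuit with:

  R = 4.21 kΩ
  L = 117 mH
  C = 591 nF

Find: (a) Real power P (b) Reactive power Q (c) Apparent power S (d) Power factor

Step 1 — Angular frequency: ω = 2π·f = 2π·32.5 = 204.2 rad/s.
Step 2 — Component impedances:
  R: Z = R = 4210 Ω
  L: Z = jωL = j·204.2·0.117 = 0 + j23.89 Ω
  C: Z = 1/(jωC) = -j/(ω·C) = 0 - j8286 Ω
Step 3 — Parallel combination: 1/Z_total = 1/R + 1/L + 1/C; Z_total = 0.1364 + j23.96 Ω = 23.96∠89.7° Ω.
Step 4 — Source phasor: V = 65.8∠-90.0° V = 0 - j65.8 V.
Step 5 — Current: I = V / Z = -2.746 - j0.01563 A = 2.746∠-179.7° A.
Step 6 — Complex power: S = V·I* = 1.028 + j180.7 VA.
Step 7 — Real power: P = Re(S) = 1.028 W.
Step 8 — Reactive power: Q = Im(S) = 180.7 VAR.
Step 9 — Apparent power: |S| = 180.7 VA.
Step 10 — Power factor: PF = P/|S| = 0.005691 (lagging).

(a) P = 1.028 W  (b) Q = 180.7 VAR  (c) S = 180.7 VA  (d) PF = 0.005691 (lagging)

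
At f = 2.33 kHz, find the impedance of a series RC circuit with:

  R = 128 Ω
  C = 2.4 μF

Step 1 — Angular frequency: ω = 2π·f = 2π·2330 = 1.464e+04 rad/s.
Step 2 — Component impedances:
  R: Z = R = 128 Ω
  C: Z = 1/(jωC) = -j/(ω·C) = 0 - j28.46 Ω
Step 3 — Series combination: Z_total = R + C = 128 - j28.46 Ω = 131.1∠-12.5° Ω.

Z = 128 - j28.46 Ω = 131.1∠-12.5° Ω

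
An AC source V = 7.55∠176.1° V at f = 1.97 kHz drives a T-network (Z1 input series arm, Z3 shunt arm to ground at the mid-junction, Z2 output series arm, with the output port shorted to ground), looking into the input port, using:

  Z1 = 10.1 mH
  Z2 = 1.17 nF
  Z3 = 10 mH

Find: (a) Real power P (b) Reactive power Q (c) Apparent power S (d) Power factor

Step 1 — Angular frequency: ω = 2π·f = 2π·1970 = 1.238e+04 rad/s.
Step 2 — Component impedances:
  Z1: Z = jωL = j·1.238e+04·0.0101 = 0 + j125 Ω
  Z2: Z = 1/(jωC) = -j/(ω·C) = 0 - j6.905e+04 Ω
  Z3: Z = jωL = j·1.238e+04·0.01 = 0 + j123.8 Ω
Step 3 — With the output port shorted to ground, the output series arm Z2 runs from the junction to ground; the shunt arm Z3 also runs from the junction to ground. They appear in parallel: Z3 || Z2 = 0 + j124 Ω.
Step 4 — Series with input arm Z1: Z_in = Z1 + (Z3 || Z2) = 0 + j249 Ω = 249∠90.0° Ω.
Step 5 — Source phasor: V = 7.55∠176.1° V = -7.533 + j0.5135 V.
Step 6 — Current: I = V / Z = 0.002062 + j0.03025 A = 0.03032∠86.1° A.
Step 7 — Complex power: S = V·I* = 0 + j0.2289 VA.
Step 8 — Real power: P = Re(S) = 0 W.
Step 9 — Reactive power: Q = Im(S) = 0.2289 VAR.
Step 10 — Apparent power: |S| = 0.2289 VA.
Step 11 — Power factor: PF = P/|S| = 0 (lagging).

(a) P = 0 W  (b) Q = 0.2289 VAR  (c) S = 0.2289 VA  (d) PF = 0 (lagging)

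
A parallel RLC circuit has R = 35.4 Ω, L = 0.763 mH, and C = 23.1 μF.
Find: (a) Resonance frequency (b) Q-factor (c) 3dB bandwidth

Step 1 — Resonance: ω₀ = 1/√(LC) = 1/√(0.000763·2.31e-05) = 7532 rad/s.
Step 2 — f₀ = ω₀/(2π) = 1199 Hz.
Step 3 — Parallel Q: Q = R/(ω₀L) = 35.4/(7532·0.000763) = 6.16.
Step 4 — Bandwidth: Δω = ω₀/Q = 1223 rad/s; BW = Δω/(2π) = 194.6 Hz.

(a) f₀ = 1199 Hz  (b) Q = 6.16  (c) BW = 194.6 Hz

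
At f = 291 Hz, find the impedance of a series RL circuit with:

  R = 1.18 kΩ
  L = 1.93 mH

Step 1 — Angular frequency: ω = 2π·f = 2π·291 = 1828 rad/s.
Step 2 — Component impedances:
  R: Z = R = 1180 Ω
  L: Z = jωL = j·1828·0.00193 = 0 + j3.529 Ω
Step 3 — Series combination: Z_total = R + L = 1180 + j3.529 Ω = 1180∠0.2° Ω.

Z = 1180 + j3.529 Ω = 1180∠0.2° Ω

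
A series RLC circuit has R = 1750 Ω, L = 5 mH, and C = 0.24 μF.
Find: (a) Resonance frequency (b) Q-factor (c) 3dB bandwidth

Step 1 — Resonance: ω₀ = 1/√(LC) = 1/√(0.005·2.4e-07) = 2.887e+04 rad/s.
Step 2 — f₀ = ω₀/(2π) = 4594 Hz.
Step 3 — Series Q: Q = ω₀L/R = 2.887e+04·0.005/1750 = 0.08248.
Step 4 — Bandwidth: Δω = ω₀/Q = 3.5e+05 rad/s; BW = Δω/(2π) = 5.57e+04 Hz.

(a) f₀ = 4594 Hz  (b) Q = 0.08248  (c) BW = 5.57e+04 Hz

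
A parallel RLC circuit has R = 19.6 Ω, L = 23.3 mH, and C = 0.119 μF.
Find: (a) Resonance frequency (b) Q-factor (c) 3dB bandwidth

Step 1 — Resonance: ω₀ = 1/√(LC) = 1/√(0.0233·1.19e-07) = 1.899e+04 rad/s.
Step 2 — f₀ = ω₀/(2π) = 3023 Hz.
Step 3 — Parallel Q: Q = R/(ω₀L) = 19.6/(1.899e+04·0.0233) = 0.04429.
Step 4 — Bandwidth: Δω = ω₀/Q = 4.287e+05 rad/s; BW = Δω/(2π) = 6.824e+04 Hz.

(a) f₀ = 3023 Hz  (b) Q = 0.04429  (c) BW = 6.824e+04 Hz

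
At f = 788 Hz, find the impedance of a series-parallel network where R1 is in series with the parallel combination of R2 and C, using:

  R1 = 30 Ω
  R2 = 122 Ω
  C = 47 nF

Step 1 — Angular frequency: ω = 2π·f = 2π·788 = 4951 rad/s.
Step 2 — Component impedances:
  R1: Z = R = 30 Ω
  R2: Z = R = 122 Ω
  C: Z = 1/(jωC) = -j/(ω·C) = 0 - j4297 Ω
Step 3 — Parallel branch: R2 || C = 1/(1/R2 + 1/C) = 121.9 - j3.461 Ω.
Step 4 — Series with R1: Z_total = R1 + (R2 || C) = 151.9 - j3.461 Ω = 151.9∠-1.3° Ω.

Z = 151.9 - j3.461 Ω = 151.9∠-1.3° Ω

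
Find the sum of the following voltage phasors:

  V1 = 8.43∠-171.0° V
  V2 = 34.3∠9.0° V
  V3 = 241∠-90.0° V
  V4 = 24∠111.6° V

Step 1 — Convert each phasor to rectangular form:
  V1 = 8.43·(cos(-171.0°) + j·sin(-171.0°)) = -8.326 - j1.319 V
  V2 = 34.3·(cos(9.0°) + j·sin(9.0°)) = 33.88 + j5.366 V
  V3 = 241·(cos(-90.0°) + j·sin(-90.0°)) = 0 - j241 V
  V4 = 24·(cos(111.6°) + j·sin(111.6°)) = -8.835 + j22.31 V
Step 2 — Sum components: V_total = 16.72 - j214.6 V.
Step 3 — Convert to polar: |V_total| = 215.3 V, ∠V_total = -85.5°.

V_total = 215.3∠-85.5° V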